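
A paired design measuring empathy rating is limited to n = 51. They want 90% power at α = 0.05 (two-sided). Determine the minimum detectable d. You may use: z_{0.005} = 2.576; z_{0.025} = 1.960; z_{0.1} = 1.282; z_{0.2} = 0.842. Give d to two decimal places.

d_min ≈ 0.45

For a single sample (or paired design) of n = 51: d_min = (z_{α/2} + z_β)/√n.
z-sum = 1.960 + 1.282 = 3.242.
d_min = 3.242 / √51 = 3.242 / 7.141 = 0.454.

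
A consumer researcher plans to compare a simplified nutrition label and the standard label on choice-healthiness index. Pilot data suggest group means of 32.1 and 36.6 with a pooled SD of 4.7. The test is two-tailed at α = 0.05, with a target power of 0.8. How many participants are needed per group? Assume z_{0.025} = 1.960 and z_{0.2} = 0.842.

n = 18 per group

Cohen's d = |M₁ − M₂| / SD_pooled = |32.1 − 36.6| / 4.7 = 4.5 / 4.7 = 0.957.
For two independent groups with equal n: n = 2·((z_{α/2} + z_β) / d)².
z_{α/2} + z_β = 1.960 + 0.842 = 2.802.
n = 2 × (2.802 / 0.957)² = 2 × 2.928² = 2 × 8.57 = 17.1.
Round up to the next whole participant.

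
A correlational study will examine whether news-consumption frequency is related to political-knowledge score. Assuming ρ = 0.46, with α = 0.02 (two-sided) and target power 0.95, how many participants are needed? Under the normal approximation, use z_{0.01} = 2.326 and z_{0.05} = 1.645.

Fisher's z: C = ½·ln((1+r)/(1−r)) = ½·ln(2.7037) = 0.4973.
n = ((z_{α/2} + z_β)/C)² + 3.
(2.326 + 1.645) / 0.4973 = 3.971 / 0.4973 = 7.985.
n = 7.985² + 3 = 63.76 + 3 = 66.8.
Round up.

n = 67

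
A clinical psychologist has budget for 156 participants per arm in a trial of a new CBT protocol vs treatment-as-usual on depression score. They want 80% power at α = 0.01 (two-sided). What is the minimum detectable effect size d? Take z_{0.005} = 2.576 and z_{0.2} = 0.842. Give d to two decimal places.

d_min ≈ 0.39

For two independent groups of n = 156 each: d_min = (z_{α/2} + z_β)·√(2/n).
z-sum = 2.576 + 0.842 = 3.418.
d_min = 3.418 × √(2/156) = 3.418 × 0.1132 = 0.387.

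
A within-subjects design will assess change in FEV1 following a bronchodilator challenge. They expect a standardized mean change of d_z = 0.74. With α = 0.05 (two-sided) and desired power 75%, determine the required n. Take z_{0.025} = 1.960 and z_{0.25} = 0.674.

For a paired (one-sample on differences) test: n = ((z_{α/2} + z_β) / d)².
z_{α/2} + z_β = 1.960 + 0.674 = 2.634.
n = (2.634 / 0.74)² = 3.559² = 12.67.
Round up.

n = 13 pairs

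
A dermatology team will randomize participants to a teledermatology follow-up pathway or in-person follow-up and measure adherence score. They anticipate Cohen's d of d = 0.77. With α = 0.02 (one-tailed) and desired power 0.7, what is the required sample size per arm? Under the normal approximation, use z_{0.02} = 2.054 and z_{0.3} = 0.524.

n = 23 per group

For two independent groups with equal n: n = 2·((z_{α} + z_β) / d)².
z_{α} + z_β = 2.054 + 0.524 = 2.578.
n = 2 × (2.578 / 0.77)² = 2 × 3.348² = 2 × 11.21 = 22.4.
Round up to the next whole participant.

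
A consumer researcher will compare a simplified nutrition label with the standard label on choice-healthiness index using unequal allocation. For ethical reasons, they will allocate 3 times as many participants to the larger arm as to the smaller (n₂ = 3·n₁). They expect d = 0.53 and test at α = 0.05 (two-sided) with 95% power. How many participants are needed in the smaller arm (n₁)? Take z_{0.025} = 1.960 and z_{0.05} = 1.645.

With allocation ratio k = n₂/n₁ = 3, Var(x̄₁−x̄₂) = σ²(1/n₁ + 1/(k·n₁)) = σ²·(k+1)/(k·n₁).
So n₁ = (1 + 1/k)·((z_{α/2} + z_β)/d)² = 1.333 × (3.605/0.53)².
n₁ = 1.333 × 46.27 = 61.7.
Round up: n₁ = 62, giving n₂ = 3 × 62 = 186.

n₁ = 62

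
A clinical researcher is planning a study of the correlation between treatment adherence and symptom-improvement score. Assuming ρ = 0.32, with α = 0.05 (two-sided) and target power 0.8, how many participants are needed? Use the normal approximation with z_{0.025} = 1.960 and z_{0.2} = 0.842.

Fisher's z: C = ½·ln((1+r)/(1−r)) = ½·ln(1.9412) = 0.3316.
n = ((z_{α/2} + z_β)/C)² + 3.
(1.960 + 0.842) / 0.3316 = 2.802 / 0.3316 = 8.450.
n = 8.450² + 3 = 71.40 + 3 = 74.4.
Round up.

n = 75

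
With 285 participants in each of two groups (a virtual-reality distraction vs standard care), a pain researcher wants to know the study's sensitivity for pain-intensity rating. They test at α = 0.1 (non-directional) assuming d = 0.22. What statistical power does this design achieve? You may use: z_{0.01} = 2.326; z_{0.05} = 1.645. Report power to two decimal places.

power ≈ 0.84

For two equal groups, power = Φ(d·√(n/2) − z_{α/2}).
d·√(n/2) = 0.22 × √(285/2) = 0.22 × 11.937 = 2.626.
z_β = 2.626 − 1.645 = 0.981.
Power = Φ(0.981) = 0.837.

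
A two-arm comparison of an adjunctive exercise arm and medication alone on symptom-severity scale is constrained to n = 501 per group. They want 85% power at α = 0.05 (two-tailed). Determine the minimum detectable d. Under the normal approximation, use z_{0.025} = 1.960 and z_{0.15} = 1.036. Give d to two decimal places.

For two independent groups of n = 501 each: d_min = (z_{α/2} + z_β)·√(2/n).
z-sum = 1.960 + 1.036 = 2.996.
d_min = 2.996 × √(2/501) = 2.996 × 0.0632 = 0.189.

d_min ≈ 0.19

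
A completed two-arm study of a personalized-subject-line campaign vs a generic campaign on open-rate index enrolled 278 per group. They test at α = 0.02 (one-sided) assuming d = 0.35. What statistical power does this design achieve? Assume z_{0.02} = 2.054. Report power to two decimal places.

power ≈ 0.98

For two equal groups, power = Φ(d·√(n/2) − z_{α}).
d·√(n/2) = 0.35 × √(278/2) = 0.35 × 11.790 = 4.126.
z_β = 4.126 − 2.054 = 2.072.
Power = Φ(2.072) = 0.981.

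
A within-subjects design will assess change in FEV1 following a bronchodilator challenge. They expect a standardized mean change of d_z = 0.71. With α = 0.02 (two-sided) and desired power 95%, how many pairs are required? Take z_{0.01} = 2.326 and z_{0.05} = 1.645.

n = 32 pairs

For a paired (one-sample on differences) test: n = ((z_{α/2} + z_β) / d)².
z_{α/2} + z_β = 2.326 + 1.645 = 3.971.
n = (3.971 / 0.71)² = 5.593² = 31.28.
Round up.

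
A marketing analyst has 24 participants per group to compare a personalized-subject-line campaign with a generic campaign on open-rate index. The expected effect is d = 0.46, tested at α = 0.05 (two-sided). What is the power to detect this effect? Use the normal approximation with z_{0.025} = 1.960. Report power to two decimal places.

power ≈ 0.36

For two equal groups, power = Φ(d·√(n/2) − z_{α/2}).
d·√(n/2) = 0.46 × √(24/2) = 0.46 × 3.464 = 1.593.
z_β = 1.593 − 1.960 = -0.367.
Power = Φ(-0.367) = 0.357.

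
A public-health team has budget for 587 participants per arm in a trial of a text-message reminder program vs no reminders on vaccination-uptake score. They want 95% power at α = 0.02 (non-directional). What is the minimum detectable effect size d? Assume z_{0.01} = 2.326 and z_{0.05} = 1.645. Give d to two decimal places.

For two independent groups of n = 587 each: d_min = (z_{α/2} + z_β)·√(2/n).
z-sum = 2.326 + 1.645 = 3.971.
d_min = 3.971 × √(2/587) = 3.971 × 0.0584 = 0.232.

d_min ≈ 0.23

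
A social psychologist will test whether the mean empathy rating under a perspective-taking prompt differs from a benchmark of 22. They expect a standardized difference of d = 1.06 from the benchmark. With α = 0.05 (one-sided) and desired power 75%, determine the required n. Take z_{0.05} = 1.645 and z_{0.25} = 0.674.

For a one-sample test: n = ((z_{α} + z_β) / d)².
z_{α} + z_β = 1.645 + 0.674 = 2.319.
n = (2.319 / 1.06)² = 2.188² = 4.79.
Round up.

n = 5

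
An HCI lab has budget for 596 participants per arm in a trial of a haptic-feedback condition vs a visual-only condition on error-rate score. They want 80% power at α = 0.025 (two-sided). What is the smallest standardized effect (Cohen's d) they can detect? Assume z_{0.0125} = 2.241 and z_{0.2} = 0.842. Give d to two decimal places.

d_min ≈ 0.18

For two independent groups of n = 596 each: d_min = (z_{α/2} + z_β)·√(2/n).
z-sum = 2.241 + 0.842 = 3.083.
d_min = 3.083 × √(2/596) = 3.083 × 0.0579 = 0.179.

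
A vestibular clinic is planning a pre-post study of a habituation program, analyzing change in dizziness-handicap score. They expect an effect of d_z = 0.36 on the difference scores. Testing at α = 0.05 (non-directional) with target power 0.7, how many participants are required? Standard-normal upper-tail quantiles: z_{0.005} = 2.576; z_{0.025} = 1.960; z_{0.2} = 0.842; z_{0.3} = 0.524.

For a paired (one-sample on differences) test: n = ((z_{α/2} + z_β) / d)².
z_{α/2} + z_β = 1.960 + 0.524 = 2.484.
n = (2.484 / 0.36)² = 6.900² = 47.61.
Round up.

n = 48 pairs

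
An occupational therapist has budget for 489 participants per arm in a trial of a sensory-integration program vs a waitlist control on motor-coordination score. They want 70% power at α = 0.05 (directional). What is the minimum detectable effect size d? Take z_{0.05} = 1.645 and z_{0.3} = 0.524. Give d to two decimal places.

d_min ≈ 0.14

For two independent groups of n = 489 each: d_min = (z_{α} + z_β)·√(2/n).
z-sum = 1.645 + 0.524 = 2.169.
d_min = 2.169 × √(2/489) = 2.169 × 0.0640 = 0.139.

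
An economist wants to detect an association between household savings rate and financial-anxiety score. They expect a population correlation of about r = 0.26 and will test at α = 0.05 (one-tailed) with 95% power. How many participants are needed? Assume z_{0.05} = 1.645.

n = 156

Fisher's z: C = ½·ln((1+r)/(1−r)) = ½·ln(1.7027) = 0.2661.
n = ((z_{α} + z_β)/C)² + 3.
(1.645 + 1.645) / 0.2661 = 3.290 / 0.2661 = 12.364.
n = 12.364² + 3 = 152.86 + 3 = 155.9.
Round up.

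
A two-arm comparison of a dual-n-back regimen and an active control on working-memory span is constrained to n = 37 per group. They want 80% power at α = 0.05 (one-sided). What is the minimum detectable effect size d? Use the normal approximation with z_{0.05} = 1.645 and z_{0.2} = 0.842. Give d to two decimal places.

For two independent groups of n = 37 each: d_min = (z_{α} + z_β)·√(2/n).
z-sum = 1.645 + 0.842 = 2.487.
d_min = 2.487 × √(2/37) = 2.487 × 0.2325 = 0.578.

d_min ≈ 0.58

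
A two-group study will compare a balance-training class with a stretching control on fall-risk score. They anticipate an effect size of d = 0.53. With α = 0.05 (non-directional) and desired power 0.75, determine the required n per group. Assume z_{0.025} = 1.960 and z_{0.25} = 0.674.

n = 50 per group

For two independent groups with equal n: n = 2·((z_{α/2} + z_β) / d)².
z_{α/2} + z_β = 1.960 + 0.674 = 2.634.
n = 2 × (2.634 / 0.53)² = 2 × 4.970² = 2 × 24.70 = 49.4.
Round up to the next whole participant.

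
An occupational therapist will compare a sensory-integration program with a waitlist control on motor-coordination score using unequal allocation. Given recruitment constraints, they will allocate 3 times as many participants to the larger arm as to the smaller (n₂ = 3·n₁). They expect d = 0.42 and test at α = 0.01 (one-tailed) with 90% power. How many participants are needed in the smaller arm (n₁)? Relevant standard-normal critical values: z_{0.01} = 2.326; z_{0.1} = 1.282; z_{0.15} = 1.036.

n₁ = 99

With allocation ratio k = n₂/n₁ = 3, Var(x̄₁−x̄₂) = σ²(1/n₁ + 1/(k·n₁)) = σ²·(k+1)/(k·n₁).
So n₁ = (1 + 1/k)·((z_{α} + z_β)/d)² = 1.333 × (3.608/0.42)².
n₁ = 1.333 × 73.80 = 98.4.
Round up: n₁ = 99, giving n₂ = 3 × 99 = 297.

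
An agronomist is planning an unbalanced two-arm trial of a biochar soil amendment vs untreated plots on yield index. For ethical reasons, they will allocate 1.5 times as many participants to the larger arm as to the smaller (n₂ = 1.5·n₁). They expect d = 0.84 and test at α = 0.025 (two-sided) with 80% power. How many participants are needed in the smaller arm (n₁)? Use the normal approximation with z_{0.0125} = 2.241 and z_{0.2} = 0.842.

With allocation ratio k = n₂/n₁ = 1.5, Var(x̄₁−x̄₂) = σ²(1/n₁ + 1/(k·n₁)) = σ²·(k+1)/(k·n₁).
So n₁ = (1 + 1/k)·((z_{α/2} + z_β)/d)² = 1.667 × (3.083/0.84)².
n₁ = 1.667 × 13.47 = 22.5.
Round up: n₁ = 23, giving n₂ = ⌈1.5 × 23⌉ = ⌈34.5⌉ = 35.

n₁ = 23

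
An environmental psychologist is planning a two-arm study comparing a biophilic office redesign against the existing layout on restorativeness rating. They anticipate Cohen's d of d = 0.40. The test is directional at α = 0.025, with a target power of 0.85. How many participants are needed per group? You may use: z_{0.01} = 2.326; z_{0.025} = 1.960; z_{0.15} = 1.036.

n = 113 per group

For two independent groups with equal n: n = 2·((z_{α} + z_β) / d)².
z_{α} + z_β = 1.960 + 1.036 = 2.996.
n = 2 × (2.996 / 0.40)² = 2 × 7.490² = 2 × 56.10 = 112.2.
Round up to the next whole participant.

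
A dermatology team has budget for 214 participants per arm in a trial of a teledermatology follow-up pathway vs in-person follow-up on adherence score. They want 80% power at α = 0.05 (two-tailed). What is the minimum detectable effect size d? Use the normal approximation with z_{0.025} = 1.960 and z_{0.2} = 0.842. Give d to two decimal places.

For two independent groups of n = 214 each: d_min = (z_{α/2} + z_β)·√(2/n).
z-sum = 1.960 + 0.842 = 2.802.
d_min = 2.802 × √(2/214) = 2.802 × 0.0967 = 0.271.

d_min ≈ 0.27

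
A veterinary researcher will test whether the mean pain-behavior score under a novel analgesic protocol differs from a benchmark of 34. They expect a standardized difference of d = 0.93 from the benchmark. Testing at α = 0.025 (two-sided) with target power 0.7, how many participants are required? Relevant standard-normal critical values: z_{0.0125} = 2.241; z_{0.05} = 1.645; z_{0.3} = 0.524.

For a one-sample test: n = ((z_{α/2} + z_β) / d)².
z_{α/2} + z_β = 2.241 + 0.524 = 2.765.
n = (2.765 / 0.93)² = 2.973² = 8.84.
Round up.

n = 9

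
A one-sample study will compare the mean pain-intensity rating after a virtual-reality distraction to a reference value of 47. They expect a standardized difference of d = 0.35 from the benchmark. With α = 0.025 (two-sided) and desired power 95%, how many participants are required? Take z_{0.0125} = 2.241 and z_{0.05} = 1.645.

n = 124

For a one-sample test: n = ((z_{α/2} + z_β) / d)².
z_{α/2} + z_β = 2.241 + 1.645 = 3.886.
n = (3.886 / 0.35)² = 11.103² = 123.27.
Round up.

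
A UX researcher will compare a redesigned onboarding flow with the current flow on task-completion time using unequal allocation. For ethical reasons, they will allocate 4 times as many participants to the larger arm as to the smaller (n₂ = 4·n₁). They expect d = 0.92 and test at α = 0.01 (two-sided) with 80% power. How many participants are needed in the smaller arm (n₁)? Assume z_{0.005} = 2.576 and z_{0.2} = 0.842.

With allocation ratio k = n₂/n₁ = 4, Var(x̄₁−x̄₂) = σ²(1/n₁ + 1/(k·n₁)) = σ²·(k+1)/(k·n₁).
So n₁ = (1 + 1/k)·((z_{α/2} + z_β)/d)² = 1.250 × (3.418/0.92)².
n₁ = 1.250 × 13.80 = 17.3.
Round up: n₁ = 18, giving n₂ = 4 × 18 = 72.

n₁ = 18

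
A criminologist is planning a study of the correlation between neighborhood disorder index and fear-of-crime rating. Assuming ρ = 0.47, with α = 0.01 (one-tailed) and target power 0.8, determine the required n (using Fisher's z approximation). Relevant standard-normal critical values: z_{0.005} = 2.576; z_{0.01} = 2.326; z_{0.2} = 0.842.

Fisher's z: C = ½·ln((1+r)/(1−r)) = ½·ln(2.7736) = 0.5101.
n = ((z_{α} + z_β)/C)² + 3.
(2.326 + 0.842) / 0.5101 = 3.168 / 0.5101 = 6.211.
n = 6.211² + 3 = 38.57 + 3 = 41.6.
Round up.

n = 42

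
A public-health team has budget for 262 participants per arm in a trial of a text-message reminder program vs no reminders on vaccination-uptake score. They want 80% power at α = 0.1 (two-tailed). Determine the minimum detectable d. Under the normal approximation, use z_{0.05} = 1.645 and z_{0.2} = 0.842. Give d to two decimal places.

For two independent groups of n = 262 each: d_min = (z_{α/2} + z_β)·√(2/n).
z-sum = 1.645 + 0.842 = 2.487.
d_min = 2.487 × √(2/262) = 2.487 × 0.0874 = 0.217.

d_min ≈ 0.22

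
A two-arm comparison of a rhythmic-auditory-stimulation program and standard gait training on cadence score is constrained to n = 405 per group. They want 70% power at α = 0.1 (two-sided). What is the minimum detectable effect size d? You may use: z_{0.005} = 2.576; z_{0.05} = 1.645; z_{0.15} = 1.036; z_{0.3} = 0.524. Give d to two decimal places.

d_min ≈ 0.15

For two independent groups of n = 405 each: d_min = (z_{α/2} + z_β)·√(2/n).
z-sum = 1.645 + 0.524 = 2.169.
d_min = 2.169 × √(2/405) = 2.169 × 0.0703 = 0.152.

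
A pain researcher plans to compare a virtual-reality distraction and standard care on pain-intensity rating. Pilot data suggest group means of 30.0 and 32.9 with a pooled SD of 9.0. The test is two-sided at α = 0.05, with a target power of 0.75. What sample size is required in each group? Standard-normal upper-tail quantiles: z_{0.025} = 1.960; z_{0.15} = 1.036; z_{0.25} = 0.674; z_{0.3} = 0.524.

n = 134 per group

Cohen's d = |M₁ − M₂| / SD_pooled = |30.0 − 32.9| / 9.0 = 2.9 / 9.0 = 0.322.
For two independent groups with equal n: n = 2·((z_{α/2} + z_β) / d)².
z_{α/2} + z_β = 1.960 + 0.674 = 2.634.
n = 2 × (2.634 / 0.322)² = 2 × 8.180² = 2 × 66.91 = 133.8.
Round up to the next whole participant.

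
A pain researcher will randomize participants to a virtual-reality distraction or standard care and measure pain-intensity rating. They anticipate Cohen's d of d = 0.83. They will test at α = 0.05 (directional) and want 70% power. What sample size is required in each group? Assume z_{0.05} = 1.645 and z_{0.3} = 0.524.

For two independent groups with equal n: n = 2·((z_{α} + z_β) / d)².
z_{α} + z_β = 1.645 + 0.524 = 2.169.
n = 2 × (2.169 / 0.83)² = 2 × 2.613² = 2 × 6.83 = 13.7.
Round up to the next whole participant.

n = 14 per group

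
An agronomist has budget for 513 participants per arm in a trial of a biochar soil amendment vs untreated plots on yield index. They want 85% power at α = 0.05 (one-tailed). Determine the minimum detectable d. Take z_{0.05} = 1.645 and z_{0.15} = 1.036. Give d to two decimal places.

For two independent groups of n = 513 each: d_min = (z_{α} + z_β)·√(2/n).
z-sum = 1.645 + 1.036 = 2.681.
d_min = 2.681 × √(2/513) = 2.681 × 0.0624 = 0.167.

d_min ≈ 0.17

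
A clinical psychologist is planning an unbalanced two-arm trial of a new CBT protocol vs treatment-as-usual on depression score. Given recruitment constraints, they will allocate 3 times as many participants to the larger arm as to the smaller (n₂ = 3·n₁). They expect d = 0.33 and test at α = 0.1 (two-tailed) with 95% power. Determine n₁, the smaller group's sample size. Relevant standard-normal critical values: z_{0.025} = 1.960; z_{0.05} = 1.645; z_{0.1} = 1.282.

With allocation ratio k = n₂/n₁ = 3, Var(x̄₁−x̄₂) = σ²(1/n₁ + 1/(k·n₁)) = σ²·(k+1)/(k·n₁).
So n₁ = (1 + 1/k)·((z_{α/2} + z_β)/d)² = 1.333 × (3.290/0.33)².
n₁ = 1.333 × 99.39 = 132.5.
Round up: n₁ = 133, giving n₂ = 3 × 133 = 399.

n₁ = 133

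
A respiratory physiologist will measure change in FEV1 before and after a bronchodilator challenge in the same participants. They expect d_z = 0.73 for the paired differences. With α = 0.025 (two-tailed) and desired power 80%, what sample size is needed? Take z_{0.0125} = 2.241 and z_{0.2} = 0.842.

n = 18 pairs

For a paired (one-sample on differences) test: n = ((z_{α/2} + z_β) / d)².
z_{α/2} + z_β = 2.241 + 0.842 = 3.083.
n = (3.083 / 0.73)² = 4.223² = 17.84.
Round up.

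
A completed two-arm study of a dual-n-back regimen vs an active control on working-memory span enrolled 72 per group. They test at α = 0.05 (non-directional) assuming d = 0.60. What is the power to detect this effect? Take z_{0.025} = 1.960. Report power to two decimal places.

power ≈ 0.95

For two equal groups, power = Φ(d·√(n/2) − z_{α/2}).
d·√(n/2) = 0.60 × √(72/2) = 0.60 × 6.000 = 3.600.
z_β = 3.600 − 1.960 = 1.640.
Power = Φ(1.640) = 0.949.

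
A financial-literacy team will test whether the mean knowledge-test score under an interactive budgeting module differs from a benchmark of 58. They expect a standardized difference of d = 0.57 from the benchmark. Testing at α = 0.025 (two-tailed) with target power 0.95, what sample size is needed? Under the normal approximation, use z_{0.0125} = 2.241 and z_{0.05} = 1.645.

n = 47

For a one-sample test: n = ((z_{α/2} + z_β) / d)².
z_{α/2} + z_β = 2.241 + 1.645 = 3.886.
n = (3.886 / 0.57)² = 6.818² = 46.48.
Round up.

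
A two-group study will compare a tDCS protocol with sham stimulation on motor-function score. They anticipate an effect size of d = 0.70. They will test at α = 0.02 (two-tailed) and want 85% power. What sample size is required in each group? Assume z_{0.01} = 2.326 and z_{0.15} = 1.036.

For two independent groups with equal n: n = 2·((z_{α/2} + z_β) / d)².
z_{α/2} + z_β = 2.326 + 1.036 = 3.362.
n = 2 × (3.362 / 0.70)² = 2 × 4.803² = 2 × 23.07 = 46.1.
Round up to the next whole participant.

n = 47 per group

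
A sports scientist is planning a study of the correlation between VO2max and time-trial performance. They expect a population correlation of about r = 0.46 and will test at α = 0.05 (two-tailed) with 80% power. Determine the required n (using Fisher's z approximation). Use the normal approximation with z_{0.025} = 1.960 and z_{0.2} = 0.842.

Fisher's z: C = ½·ln((1+r)/(1−r)) = ½·ln(2.7037) = 0.4973.
n = ((z_{α/2} + z_β)/C)² + 3.
(1.960 + 0.842) / 0.4973 = 2.802 / 0.4973 = 5.634.
n = 5.634² + 3 = 31.75 + 3 = 34.7.
Round up.

n = 35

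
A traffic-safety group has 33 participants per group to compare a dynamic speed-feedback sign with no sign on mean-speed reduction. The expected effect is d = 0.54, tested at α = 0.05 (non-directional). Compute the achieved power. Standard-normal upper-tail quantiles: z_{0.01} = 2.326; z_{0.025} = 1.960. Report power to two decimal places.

For two equal groups, power = Φ(d·√(n/2) − z_{α/2}).
d·√(n/2) = 0.54 × √(33/2) = 0.54 × 4.062 = 2.193.
z_β = 2.193 − 1.960 = 0.233.
Power = Φ(0.233) = 0.592.

power ≈ 0.59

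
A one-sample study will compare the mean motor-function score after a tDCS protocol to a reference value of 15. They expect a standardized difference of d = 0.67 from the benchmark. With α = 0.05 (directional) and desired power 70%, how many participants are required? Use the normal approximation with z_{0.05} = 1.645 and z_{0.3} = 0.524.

n = 11

For a one-sample test: n = ((z_{α} + z_β) / d)².
z_{α} + z_β = 1.645 + 0.524 = 2.169.
n = (2.169 / 0.67)² = 3.237² = 10.48.
Round up.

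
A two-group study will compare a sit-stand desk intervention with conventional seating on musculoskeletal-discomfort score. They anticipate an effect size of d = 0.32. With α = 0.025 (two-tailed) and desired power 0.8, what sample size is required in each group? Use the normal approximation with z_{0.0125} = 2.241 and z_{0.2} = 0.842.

For two independent groups with equal n: n = 2·((z_{α/2} + z_β) / d)².
z_{α/2} + z_β = 2.241 + 0.842 = 3.083.
n = 2 × (3.083 / 0.32)² = 2 × 9.634² = 2 × 92.82 = 185.6.
Round up to the next whole participant.

n = 186 per group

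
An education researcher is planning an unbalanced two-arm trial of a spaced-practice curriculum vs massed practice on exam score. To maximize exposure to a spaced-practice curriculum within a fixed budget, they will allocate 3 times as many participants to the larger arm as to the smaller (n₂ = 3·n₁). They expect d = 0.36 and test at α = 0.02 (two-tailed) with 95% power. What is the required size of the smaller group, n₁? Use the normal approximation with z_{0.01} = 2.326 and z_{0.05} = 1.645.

n₁ = 163

With allocation ratio k = n₂/n₁ = 3, Var(x̄₁−x̄₂) = σ²(1/n₁ + 1/(k·n₁)) = σ²·(k+1)/(k·n₁).
So n₁ = (1 + 1/k)·((z_{α/2} + z_β)/d)² = 1.333 × (3.971/0.36)².
n₁ = 1.333 × 121.67 = 162.2.
Round up: n₁ = 163, giving n₂ = 3 × 163 = 489.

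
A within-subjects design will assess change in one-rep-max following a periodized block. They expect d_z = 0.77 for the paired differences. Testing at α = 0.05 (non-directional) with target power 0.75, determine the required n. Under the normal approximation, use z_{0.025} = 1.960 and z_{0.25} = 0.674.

n = 12 pairs

For a paired (one-sample on differences) test: n = ((z_{α/2} + z_β) / d)².
z_{α/2} + z_β = 1.960 + 0.674 = 2.634.
n = (2.634 / 0.77)² = 3.421² = 11.70.
Round up.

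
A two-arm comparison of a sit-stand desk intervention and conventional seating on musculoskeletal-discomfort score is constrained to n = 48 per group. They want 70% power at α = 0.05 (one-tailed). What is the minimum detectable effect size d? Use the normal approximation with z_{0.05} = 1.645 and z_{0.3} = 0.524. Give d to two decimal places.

For two independent groups of n = 48 each: d_min = (z_{α} + z_β)·√(2/n).
z-sum = 1.645 + 0.524 = 2.169.
d_min = 2.169 × √(2/48) = 2.169 × 0.2041 = 0.443.

d_min ≈ 0.44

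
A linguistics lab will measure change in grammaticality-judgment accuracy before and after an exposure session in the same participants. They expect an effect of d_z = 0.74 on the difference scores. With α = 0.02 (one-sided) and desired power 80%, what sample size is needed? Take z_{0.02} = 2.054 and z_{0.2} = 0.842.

n = 16 pairs

For a paired (one-sample on differences) test: n = ((z_{α} + z_β) / d)².
z_{α} + z_β = 2.054 + 0.842 = 2.896.
n = (2.896 / 0.74)² = 3.914² = 15.32.
Round up.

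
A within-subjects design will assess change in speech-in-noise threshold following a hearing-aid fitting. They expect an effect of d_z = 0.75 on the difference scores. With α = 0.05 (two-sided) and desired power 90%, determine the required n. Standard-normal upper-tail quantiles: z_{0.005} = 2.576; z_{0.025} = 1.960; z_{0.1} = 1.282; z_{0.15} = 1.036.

n = 19 pairs

For a paired (one-sample on differences) test: n = ((z_{α/2} + z_β) / d)².
z_{α/2} + z_β = 1.960 + 1.282 = 3.242.
n = (3.242 / 0.75)² = 4.323² = 18.69.
Round up.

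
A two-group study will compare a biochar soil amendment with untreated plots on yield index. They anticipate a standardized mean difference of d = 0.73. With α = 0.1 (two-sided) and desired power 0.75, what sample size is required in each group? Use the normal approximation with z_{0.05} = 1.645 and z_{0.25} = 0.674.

For two independent groups with equal n: n = 2·((z_{α/2} + z_β) / d)².
z_{α/2} + z_β = 1.645 + 0.674 = 2.319.
n = 2 × (2.319 / 0.73)² = 2 × 3.177² = 2 × 10.09 = 20.2.
Round up to the next whole participant.

n = 21 per group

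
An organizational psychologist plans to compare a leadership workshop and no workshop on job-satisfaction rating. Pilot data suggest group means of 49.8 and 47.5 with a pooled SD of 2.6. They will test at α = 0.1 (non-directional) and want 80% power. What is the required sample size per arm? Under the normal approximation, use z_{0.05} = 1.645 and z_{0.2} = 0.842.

Cohen's d = |M₁ − M₂| / SD_pooled = |49.8 − 47.5| / 2.6 = 2.3 / 2.6 = 0.885.
For two independent groups with equal n: n = 2·((z_{α/2} + z_β) / d)².
z_{α/2} + z_β = 1.645 + 0.842 = 2.487.
n = 2 × (2.487 / 0.885)² = 2 × 2.810² = 2 × 7.90 = 15.8.
Round up to the next whole participant.

n = 16 per group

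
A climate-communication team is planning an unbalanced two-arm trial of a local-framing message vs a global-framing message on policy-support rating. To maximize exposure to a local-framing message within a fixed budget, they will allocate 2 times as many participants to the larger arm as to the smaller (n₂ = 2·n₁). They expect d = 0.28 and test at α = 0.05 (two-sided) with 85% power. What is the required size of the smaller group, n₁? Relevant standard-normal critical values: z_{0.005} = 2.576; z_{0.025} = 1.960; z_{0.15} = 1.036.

With allocation ratio k = n₂/n₁ = 2, Var(x̄₁−x̄₂) = σ²(1/n₁ + 1/(k·n₁)) = σ²·(k+1)/(k·n₁).
So n₁ = (1 + 1/k)·((z_{α/2} + z_β)/d)² = 1.500 × (2.996/0.28)².
n₁ = 1.500 × 114.49 = 171.7.
Round up: n₁ = 172, giving n₂ = 2 × 172 = 344.

n₁ = 172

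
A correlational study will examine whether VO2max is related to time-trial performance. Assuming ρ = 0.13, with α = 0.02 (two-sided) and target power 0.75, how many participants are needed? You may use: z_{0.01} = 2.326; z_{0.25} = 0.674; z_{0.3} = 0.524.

Fisher's z: C = ½·ln((1+r)/(1−r)) = ½·ln(1.2989) = 0.1307.
n = ((z_{α/2} + z_β)/C)² + 3.
(2.326 + 0.674) / 0.1307 = 3.000 / 0.1307 = 22.953.
n = 22.953² + 3 = 526.86 + 3 = 529.9.
Round up.

n = 530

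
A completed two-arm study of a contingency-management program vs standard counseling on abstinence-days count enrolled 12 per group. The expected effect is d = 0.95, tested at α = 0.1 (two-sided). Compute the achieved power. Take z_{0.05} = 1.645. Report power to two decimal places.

For two equal groups, power = Φ(d·√(n/2) − z_{α/2}).
d·√(n/2) = 0.95 × √(12/2) = 0.95 × 2.449 = 2.327.
z_β = 2.327 − 1.645 = 0.682.
Power = Φ(0.682) = 0.752.

power ≈ 0.75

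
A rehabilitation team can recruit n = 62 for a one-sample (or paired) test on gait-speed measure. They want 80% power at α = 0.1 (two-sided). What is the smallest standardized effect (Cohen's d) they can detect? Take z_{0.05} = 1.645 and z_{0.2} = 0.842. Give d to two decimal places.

For a single sample (or paired design) of n = 62: d_min = (z_{α/2} + z_β)/√n.
z-sum = 1.645 + 0.842 = 2.487.
d_min = 2.487 / √62 = 2.487 / 7.874 = 0.316.

d_min ≈ 0.32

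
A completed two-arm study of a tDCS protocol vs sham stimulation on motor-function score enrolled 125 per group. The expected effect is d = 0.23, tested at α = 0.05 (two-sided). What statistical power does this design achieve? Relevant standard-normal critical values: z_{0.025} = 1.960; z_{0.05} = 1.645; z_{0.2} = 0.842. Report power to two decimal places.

power ≈ 0.44

For two equal groups, power = Φ(d·√(n/2) − z_{α/2}).
d·√(n/2) = 0.23 × √(125/2) = 0.23 × 7.906 = 1.818.
z_β = 1.818 − 1.960 = -0.142.
Power = Φ(-0.142) = 0.444.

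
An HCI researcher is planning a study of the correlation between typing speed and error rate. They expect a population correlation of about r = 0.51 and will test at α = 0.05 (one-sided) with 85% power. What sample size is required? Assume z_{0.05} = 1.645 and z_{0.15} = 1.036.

n = 26

Fisher's z: C = ½·ln((1+r)/(1−r)) = ½·ln(3.0816) = 0.5627.
n = ((z_{α} + z_β)/C)² + 3.
(1.645 + 1.036) / 0.5627 = 2.681 / 0.5627 = 4.765.
n = 4.765² + 3 = 22.70 + 3 = 25.7.
Round up.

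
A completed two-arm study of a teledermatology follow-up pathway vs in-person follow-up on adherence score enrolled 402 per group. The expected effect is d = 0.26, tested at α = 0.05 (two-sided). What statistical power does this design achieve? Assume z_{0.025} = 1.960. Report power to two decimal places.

power ≈ 0.96

For two equal groups, power = Φ(d·√(n/2) − z_{α/2}).
d·√(n/2) = 0.26 × √(402/2) = 0.26 × 14.177 = 3.686.
z_β = 3.686 − 1.960 = 1.726.
Power = Φ(1.726) = 0.958.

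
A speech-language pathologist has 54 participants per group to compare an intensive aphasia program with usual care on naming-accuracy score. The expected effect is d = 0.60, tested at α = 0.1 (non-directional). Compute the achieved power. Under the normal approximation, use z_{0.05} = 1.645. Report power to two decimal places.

power ≈ 0.93

For two equal groups, power = Φ(d·√(n/2) − z_{α/2}).
d·√(n/2) = 0.60 × √(54/2) = 0.60 × 5.196 = 3.118.
z_β = 3.118 − 1.645 = 1.473.
Power = Φ(1.473) = 0.930.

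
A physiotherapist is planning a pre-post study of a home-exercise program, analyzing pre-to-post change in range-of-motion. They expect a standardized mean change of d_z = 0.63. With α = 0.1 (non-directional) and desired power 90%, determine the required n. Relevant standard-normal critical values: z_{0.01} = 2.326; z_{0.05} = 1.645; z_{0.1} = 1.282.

n = 22 pairs

For a paired (one-sample on differences) test: n = ((z_{α/2} + z_β) / d)².
z_{α/2} + z_β = 1.645 + 1.282 = 2.927.
n = (2.927 / 0.63)² = 4.646² = 21.59.
Round up.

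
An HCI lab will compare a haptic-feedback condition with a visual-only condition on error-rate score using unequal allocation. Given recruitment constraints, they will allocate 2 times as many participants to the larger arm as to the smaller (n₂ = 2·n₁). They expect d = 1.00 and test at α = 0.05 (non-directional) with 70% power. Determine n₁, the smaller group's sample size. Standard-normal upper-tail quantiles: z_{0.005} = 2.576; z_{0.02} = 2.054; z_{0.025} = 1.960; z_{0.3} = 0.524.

With allocation ratio k = n₂/n₁ = 2, Var(x̄₁−x̄₂) = σ²(1/n₁ + 1/(k·n₁)) = σ²·(k+1)/(k·n₁).
So n₁ = (1 + 1/k)·((z_{α/2} + z_β)/d)² = 1.500 × (2.484/1.00)².
n₁ = 1.500 × 6.17 = 9.3.
Round up: n₁ = 10, giving n₂ = 2 × 10 = 20.

n₁ = 10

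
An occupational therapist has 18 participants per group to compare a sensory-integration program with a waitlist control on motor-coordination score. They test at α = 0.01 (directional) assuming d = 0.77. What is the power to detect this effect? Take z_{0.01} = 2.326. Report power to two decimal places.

power ≈ 0.49

For two equal groups, power = Φ(d·√(n/2) − z_{α}).
d·√(n/2) = 0.77 × √(18/2) = 0.77 × 3.000 = 2.310.
z_β = 2.310 − 2.326 = -0.016.
Power = Φ(-0.016) = 0.494.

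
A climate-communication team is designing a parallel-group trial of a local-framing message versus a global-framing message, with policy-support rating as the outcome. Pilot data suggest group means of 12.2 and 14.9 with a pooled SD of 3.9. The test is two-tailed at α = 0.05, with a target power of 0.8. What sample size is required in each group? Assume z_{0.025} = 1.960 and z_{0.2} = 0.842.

Cohen's d = |M₁ − M₂| / SD_pooled = |12.2 − 14.9| / 3.9 = 2.7 / 3.9 = 0.692.
For two independent groups with equal n: n = 2·((z_{α/2} + z_β) / d)².
z_{α/2} + z_β = 1.960 + 0.842 = 2.802.
n = 2 × (2.802 / 0.692)² = 2 × 4.049² = 2 × 16.40 = 32.8.
Round up to the next whole participant.

n = 33 per group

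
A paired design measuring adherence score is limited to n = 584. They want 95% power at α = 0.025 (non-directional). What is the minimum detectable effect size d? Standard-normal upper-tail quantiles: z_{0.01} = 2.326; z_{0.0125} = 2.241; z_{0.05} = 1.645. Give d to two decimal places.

For a single sample (or paired design) of n = 584: d_min = (z_{α/2} + z_β)/√n.
z-sum = 2.241 + 1.645 = 3.886.
d_min = 3.886 / √584 = 3.886 / 24.166 = 0.161.

d_min ≈ 0.16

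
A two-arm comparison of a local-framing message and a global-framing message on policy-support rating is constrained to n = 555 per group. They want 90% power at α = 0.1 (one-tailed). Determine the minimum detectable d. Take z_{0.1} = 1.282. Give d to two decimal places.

For two independent groups of n = 555 each: d_min = (z_{α} + z_β)·√(2/n).
z-sum = 1.282 + 1.282 = 2.564.
d_min = 2.564 × √(2/555) = 2.564 × 0.0600 = 0.154.

d_min ≈ 0.15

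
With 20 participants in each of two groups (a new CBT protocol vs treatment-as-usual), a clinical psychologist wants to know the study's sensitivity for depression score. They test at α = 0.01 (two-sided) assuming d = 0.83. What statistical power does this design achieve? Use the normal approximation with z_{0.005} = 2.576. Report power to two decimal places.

For two equal groups, power = Φ(d·√(n/2) − z_{α/2}).
d·√(n/2) = 0.83 × √(20/2) = 0.83 × 3.162 = 2.625.
z_β = 2.625 − 2.576 = 0.049.
Power = Φ(0.049) = 0.519.

power ≈ 0.52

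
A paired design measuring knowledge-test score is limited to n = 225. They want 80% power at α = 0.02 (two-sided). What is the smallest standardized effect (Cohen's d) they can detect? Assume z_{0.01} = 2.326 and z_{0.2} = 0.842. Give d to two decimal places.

For a single sample (or paired design) of n = 225: d_min = (z_{α/2} + z_β)/√n.
z-sum = 2.326 + 0.842 = 3.168.
d_min = 3.168 / √225 = 3.168 / 15.000 = 0.211.

d_min ≈ 0.21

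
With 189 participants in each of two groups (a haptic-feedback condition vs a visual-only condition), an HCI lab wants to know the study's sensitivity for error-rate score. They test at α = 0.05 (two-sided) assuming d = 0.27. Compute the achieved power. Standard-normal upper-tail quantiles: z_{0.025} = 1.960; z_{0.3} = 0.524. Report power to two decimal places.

power ≈ 0.75

For two equal groups, power = Φ(d·√(n/2) − z_{α/2}).
d·√(n/2) = 0.27 × √(189/2) = 0.27 × 9.721 = 2.625.
z_β = 2.625 − 1.960 = 0.665.
Power = Φ(0.665) = 0.747.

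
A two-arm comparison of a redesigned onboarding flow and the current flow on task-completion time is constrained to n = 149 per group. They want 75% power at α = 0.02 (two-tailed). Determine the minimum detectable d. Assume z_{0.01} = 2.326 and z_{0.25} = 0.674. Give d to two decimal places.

For two independent groups of n = 149 each: d_min = (z_{α/2} + z_β)·√(2/n).
z-sum = 2.326 + 0.674 = 3.000.
d_min = 3.000 × √(2/149) = 3.000 × 0.1159 = 0.348.

d_min ≈ 0.35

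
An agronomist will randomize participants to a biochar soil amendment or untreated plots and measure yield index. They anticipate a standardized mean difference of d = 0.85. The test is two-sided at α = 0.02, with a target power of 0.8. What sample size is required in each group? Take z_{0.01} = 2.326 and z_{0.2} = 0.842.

For two independent groups with equal n: n = 2·((z_{α/2} + z_β) / d)².
z_{α/2} + z_β = 2.326 + 0.842 = 3.168.
n = 2 × (3.168 / 0.85)² = 2 × 3.727² = 2 × 13.89 = 27.8.
Round up to the next whole participant.

n = 28 per group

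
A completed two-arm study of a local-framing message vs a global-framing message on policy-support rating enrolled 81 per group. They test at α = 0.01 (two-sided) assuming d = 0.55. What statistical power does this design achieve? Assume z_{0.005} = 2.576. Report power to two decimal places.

power ≈ 0.82

For two equal groups, power = Φ(d·√(n/2) − z_{α/2}).
d·√(n/2) = 0.55 × √(81/2) = 0.55 × 6.364 = 3.500.
z_β = 3.500 − 2.576 = 0.924.
Power = Φ(0.924) = 0.822.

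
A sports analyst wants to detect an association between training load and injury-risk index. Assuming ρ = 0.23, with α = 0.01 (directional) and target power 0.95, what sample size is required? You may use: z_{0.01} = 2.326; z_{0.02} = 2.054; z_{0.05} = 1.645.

Fisher's z: C = ½·ln((1+r)/(1−r)) = ½·ln(1.5974) = 0.2342.
n = ((z_{α} + z_β)/C)² + 3.
(2.326 + 1.645) / 0.2342 = 3.971 / 0.2342 = 16.956.
n = 16.956² + 3 = 287.49 + 3 = 290.5.
Round up.

n = 291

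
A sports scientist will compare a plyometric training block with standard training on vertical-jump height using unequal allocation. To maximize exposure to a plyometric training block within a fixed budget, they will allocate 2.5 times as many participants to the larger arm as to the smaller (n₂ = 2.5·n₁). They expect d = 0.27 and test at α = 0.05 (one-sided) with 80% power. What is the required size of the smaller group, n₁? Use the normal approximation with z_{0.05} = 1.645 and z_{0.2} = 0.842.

n₁ = 119

With allocation ratio k = n₂/n₁ = 2.5, Var(x̄₁−x̄₂) = σ²(1/n₁ + 1/(k·n₁)) = σ²·(k+1)/(k·n₁).
So n₁ = (1 + 1/k)·((z_{α} + z_β)/d)² = 1.400 × (2.487/0.27)².
n₁ = 1.400 × 84.84 = 118.8.
Round up: n₁ = 119, giving n₂ = ⌈2.5 × 119⌉ = ⌈297.5⌉ = 298.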